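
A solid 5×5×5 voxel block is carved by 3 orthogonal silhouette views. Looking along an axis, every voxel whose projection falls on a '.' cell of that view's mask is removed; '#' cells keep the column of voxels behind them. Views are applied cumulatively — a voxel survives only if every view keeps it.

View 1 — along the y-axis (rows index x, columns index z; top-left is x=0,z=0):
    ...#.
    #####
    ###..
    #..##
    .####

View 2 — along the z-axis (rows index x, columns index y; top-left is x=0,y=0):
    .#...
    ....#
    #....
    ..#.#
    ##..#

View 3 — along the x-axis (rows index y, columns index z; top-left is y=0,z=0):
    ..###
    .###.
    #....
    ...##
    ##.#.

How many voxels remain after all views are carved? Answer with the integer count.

|visual hull| = 16

initial block: 5^3 = 125
V1 y: intersect with XZ mask (16 set) -- 80 left
V2 z: intersect with XY mask (8 set) -- 27 left
V3 x: intersect with YZ mask (12 set) -- 16 left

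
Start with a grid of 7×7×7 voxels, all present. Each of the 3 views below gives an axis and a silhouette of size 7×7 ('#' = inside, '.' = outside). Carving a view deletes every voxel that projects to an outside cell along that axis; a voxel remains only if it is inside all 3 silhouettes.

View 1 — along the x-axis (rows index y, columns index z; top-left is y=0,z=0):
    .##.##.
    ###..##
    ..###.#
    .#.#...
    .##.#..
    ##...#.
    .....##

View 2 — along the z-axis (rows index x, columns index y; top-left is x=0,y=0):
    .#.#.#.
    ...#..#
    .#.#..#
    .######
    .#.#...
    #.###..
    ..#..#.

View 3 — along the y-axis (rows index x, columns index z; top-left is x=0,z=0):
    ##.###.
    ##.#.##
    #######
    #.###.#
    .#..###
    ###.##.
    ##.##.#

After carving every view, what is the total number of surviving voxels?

remaining voxels: 52

full grid |V| = 343
[1] x-view keeps 23 columns → grid now 161
[2] z-view keeps 22 columns → grid now 69
[3] y-view keeps 36 columns → grid now 52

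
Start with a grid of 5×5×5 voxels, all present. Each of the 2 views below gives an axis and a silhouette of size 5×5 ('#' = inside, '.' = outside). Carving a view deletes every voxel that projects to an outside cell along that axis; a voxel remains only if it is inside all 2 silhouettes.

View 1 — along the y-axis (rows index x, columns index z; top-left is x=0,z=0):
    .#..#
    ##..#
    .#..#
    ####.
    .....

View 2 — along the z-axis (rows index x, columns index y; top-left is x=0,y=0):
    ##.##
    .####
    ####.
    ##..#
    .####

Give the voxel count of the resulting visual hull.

start: 5×5×5 = 125 voxels
after view 1 [y-axis, 11 of 25 cells solid] → remaining = 55
after view 2 [z-axis, 19 of 25 cells solid] → remaining = 40

voxel count = 40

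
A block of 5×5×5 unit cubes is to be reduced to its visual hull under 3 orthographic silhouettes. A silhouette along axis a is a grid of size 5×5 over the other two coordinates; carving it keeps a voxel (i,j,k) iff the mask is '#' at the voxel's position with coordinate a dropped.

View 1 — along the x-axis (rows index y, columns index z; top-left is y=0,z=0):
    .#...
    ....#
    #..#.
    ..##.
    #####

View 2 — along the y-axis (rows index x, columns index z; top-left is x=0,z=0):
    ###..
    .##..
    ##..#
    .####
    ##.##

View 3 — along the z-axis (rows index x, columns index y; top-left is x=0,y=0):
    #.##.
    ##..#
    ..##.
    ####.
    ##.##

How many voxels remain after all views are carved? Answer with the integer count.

full grid |V| = 125
after view 1 [x-axis, 11 of 25 cells solid] → remaining = 55
after view 2 [y-axis, 16 of 25 cells solid] → remaining = 34
after view 3 [z-axis, 16 of 25 cells solid] → remaining = 19

remaining voxels: 19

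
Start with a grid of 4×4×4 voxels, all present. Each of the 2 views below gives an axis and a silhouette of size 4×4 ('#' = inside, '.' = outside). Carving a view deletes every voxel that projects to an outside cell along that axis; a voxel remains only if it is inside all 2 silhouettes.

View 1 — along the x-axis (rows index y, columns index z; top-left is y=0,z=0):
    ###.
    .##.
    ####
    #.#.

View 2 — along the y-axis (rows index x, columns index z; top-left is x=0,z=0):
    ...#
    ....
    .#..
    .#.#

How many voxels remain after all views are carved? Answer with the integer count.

before carving: 64 voxels (4×4×4)
  1. axis=0 (YZ plane), |mask|=11  ⇒  voxels=44
  2. axis=1 (XZ plane), |mask|=4  ⇒  voxels=8

voxel count = 8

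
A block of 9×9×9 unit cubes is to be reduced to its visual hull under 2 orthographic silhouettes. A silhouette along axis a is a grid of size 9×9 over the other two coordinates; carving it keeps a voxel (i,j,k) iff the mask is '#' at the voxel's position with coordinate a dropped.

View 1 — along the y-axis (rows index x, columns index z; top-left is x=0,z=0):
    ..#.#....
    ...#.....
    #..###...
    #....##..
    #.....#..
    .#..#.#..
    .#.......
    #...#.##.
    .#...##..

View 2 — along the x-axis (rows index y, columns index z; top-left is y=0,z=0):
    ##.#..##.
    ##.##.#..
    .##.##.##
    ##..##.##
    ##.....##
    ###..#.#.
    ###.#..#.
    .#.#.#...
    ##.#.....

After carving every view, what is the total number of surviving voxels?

remaining voxels: 110

full grid |V| = 729
  1. axis=1 (XZ plane), |mask|=23  ⇒  voxels=207
  2. axis=0 (YZ plane), |mask|=42  ⇒  voxels=110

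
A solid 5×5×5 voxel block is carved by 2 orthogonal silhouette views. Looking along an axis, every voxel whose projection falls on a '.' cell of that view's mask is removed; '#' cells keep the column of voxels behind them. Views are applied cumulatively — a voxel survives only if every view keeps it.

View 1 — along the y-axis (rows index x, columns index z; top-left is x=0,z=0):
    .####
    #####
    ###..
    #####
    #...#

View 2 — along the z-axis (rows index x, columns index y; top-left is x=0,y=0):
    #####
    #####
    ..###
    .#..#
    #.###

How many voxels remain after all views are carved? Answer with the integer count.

start: 5×5×5 = 125 voxels
after view 1 [y-axis, 19 of 25 cells solid] → remaining = 95
after view 2 [z-axis, 19 of 25 cells solid] → remaining = 72

72 voxels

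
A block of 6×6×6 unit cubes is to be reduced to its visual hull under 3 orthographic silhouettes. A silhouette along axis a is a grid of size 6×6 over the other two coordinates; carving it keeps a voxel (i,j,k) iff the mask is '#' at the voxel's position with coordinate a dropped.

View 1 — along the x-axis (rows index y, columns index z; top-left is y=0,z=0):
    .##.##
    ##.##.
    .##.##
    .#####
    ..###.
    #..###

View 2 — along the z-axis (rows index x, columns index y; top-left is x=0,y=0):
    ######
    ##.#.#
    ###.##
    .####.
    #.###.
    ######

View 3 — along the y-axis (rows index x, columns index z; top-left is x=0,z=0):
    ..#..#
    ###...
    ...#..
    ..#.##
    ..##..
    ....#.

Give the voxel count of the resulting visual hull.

initial block: 6^3 = 216
V1 x: intersect with YZ mask (24 set) -- 144 left
V2 z: intersect with XY mask (29 set) -- 116 left
V3 y: intersect with XZ mask (12 set) -- 39 left

remaining voxels: 39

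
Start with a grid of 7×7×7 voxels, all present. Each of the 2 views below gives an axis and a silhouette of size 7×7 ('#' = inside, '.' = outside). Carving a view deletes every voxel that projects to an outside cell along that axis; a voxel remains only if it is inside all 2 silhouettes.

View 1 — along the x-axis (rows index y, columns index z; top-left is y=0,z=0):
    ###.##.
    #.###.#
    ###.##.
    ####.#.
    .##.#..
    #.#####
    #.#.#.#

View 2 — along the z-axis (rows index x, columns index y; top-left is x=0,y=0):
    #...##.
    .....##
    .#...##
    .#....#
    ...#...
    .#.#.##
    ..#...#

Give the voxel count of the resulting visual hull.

start: 7×7×7 = 343 voxels
step 1: project along x, AND mask (33/49) → |grid| = 231
step 2: project along z, AND mask (17/49) → |grid| = 82

remaining voxels: 82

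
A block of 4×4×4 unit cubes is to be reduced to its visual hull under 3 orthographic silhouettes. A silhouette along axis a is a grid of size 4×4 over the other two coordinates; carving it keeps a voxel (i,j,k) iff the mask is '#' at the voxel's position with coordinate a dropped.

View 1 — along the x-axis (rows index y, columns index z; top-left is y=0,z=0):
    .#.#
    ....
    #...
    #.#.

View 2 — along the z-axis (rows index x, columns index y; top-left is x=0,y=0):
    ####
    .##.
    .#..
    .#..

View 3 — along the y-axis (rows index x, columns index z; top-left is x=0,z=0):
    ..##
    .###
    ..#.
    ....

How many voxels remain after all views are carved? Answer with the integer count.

start: 4×4×4 = 64 voxels
[1] x-view keeps 5 columns → grid now 20
[2] z-view keeps 8 columns → grid now 6
[3] y-view keeps 6 columns → grid now 2

remaining voxels: 2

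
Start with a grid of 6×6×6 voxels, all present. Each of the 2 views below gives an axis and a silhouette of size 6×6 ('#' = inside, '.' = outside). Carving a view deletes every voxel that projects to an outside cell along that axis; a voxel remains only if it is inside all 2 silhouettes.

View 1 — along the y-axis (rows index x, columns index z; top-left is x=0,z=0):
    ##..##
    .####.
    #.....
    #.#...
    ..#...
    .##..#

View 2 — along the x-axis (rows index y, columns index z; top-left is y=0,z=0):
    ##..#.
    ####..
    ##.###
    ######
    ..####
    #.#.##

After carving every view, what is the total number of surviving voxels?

voxel count = 65

start: 6×6×6 = 216 voxels
step 1: project along y, AND mask (15/36) → |grid| = 90
step 2: project along x, AND mask (26/36) → |grid| = 65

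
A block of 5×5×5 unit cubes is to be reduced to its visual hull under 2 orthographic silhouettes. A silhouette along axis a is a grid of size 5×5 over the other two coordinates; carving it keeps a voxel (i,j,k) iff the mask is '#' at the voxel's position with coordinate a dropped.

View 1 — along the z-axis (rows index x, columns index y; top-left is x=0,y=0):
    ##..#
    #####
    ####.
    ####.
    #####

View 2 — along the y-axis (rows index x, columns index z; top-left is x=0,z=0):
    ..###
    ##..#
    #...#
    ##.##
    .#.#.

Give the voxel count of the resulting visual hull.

before carving: 125 voxels (5×5×5)
  1. axis=2 (XY plane), |mask|=21  ⇒  voxels=105
  2. axis=1 (XZ plane), |mask|=14  ⇒  voxels=58

|visual hull| = 58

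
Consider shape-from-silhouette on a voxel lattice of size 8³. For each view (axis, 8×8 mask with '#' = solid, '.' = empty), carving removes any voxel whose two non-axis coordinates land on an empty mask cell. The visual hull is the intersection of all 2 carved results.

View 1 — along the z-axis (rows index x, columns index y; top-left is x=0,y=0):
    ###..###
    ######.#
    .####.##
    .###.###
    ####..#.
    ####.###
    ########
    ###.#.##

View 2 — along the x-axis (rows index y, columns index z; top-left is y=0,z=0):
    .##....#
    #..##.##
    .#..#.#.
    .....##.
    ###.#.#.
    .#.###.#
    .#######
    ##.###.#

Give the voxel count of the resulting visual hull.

initial block: 8^3 = 512
after view 1 [z-axis, 51 of 64 cells solid] → remaining = 408
after view 2 [x-axis, 36 of 64 cells solid] → remaining = 230

|visual hull| = 230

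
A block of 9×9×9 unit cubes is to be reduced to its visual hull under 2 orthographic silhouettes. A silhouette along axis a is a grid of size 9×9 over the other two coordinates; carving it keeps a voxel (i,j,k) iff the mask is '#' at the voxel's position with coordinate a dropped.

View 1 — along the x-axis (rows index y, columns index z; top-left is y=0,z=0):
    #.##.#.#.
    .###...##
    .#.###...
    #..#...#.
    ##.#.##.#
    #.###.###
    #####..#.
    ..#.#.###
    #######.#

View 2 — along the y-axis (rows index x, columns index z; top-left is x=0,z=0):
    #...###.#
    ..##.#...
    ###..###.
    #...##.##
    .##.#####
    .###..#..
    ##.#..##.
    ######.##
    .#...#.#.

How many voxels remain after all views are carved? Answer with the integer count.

|visual hull| = 246

before carving: 729 voxels (9×9×9)
carve view 1 (along x, YZ-mask fill 49/81): 441 voxels remain
carve view 2 (along y, XZ-mask fill 46/81): 246 voxels remain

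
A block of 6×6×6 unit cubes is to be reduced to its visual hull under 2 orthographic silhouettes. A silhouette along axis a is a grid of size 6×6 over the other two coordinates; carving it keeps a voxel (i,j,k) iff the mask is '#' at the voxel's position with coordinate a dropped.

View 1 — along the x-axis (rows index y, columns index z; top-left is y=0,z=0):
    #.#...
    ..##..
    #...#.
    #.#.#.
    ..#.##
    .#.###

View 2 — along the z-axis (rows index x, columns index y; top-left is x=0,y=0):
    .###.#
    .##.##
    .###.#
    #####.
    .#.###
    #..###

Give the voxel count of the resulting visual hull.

before carving: 216 voxels (6×6×6)
  1. axis=0 (YZ plane), |mask|=16  ⇒  voxels=96
  2. axis=2 (XY plane), |mask|=25  ⇒  voxels=69

|visual hull| = 69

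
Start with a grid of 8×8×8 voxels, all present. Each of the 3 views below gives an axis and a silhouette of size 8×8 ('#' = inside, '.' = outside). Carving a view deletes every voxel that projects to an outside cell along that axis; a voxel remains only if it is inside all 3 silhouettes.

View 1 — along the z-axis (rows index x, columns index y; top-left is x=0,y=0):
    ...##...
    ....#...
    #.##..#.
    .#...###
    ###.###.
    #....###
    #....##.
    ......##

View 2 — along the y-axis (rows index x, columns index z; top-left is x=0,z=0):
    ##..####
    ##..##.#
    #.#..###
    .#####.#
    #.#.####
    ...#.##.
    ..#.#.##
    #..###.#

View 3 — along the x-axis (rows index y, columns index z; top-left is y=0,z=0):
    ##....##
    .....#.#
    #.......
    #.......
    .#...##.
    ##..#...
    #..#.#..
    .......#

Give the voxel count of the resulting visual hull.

full grid |V| = 512
carve view 1 (along z, XY-mask fill 26/64): 208 voxels remain
carve view 2 (along y, XZ-mask fill 40/64): 131 voxels remain
carve view 3 (along x, YZ-mask fill 18/64): 42 voxels remain

42 voxels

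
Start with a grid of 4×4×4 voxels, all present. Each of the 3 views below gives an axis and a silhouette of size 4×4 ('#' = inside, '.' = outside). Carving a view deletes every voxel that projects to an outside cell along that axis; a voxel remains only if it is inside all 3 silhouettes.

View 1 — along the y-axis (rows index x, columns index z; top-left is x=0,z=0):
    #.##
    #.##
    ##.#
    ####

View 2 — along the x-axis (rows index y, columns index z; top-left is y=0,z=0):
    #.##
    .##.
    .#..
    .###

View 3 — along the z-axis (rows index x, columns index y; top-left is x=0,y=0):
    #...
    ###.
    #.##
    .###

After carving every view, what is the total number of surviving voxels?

full grid |V| = 64
step 1: project along y, AND mask (13/16) → |grid| = 52
step 2: project along x, AND mask (9/16) → |grid| = 27
step 3: project along z, AND mask (10/16) → |grid| = 18

18 voxels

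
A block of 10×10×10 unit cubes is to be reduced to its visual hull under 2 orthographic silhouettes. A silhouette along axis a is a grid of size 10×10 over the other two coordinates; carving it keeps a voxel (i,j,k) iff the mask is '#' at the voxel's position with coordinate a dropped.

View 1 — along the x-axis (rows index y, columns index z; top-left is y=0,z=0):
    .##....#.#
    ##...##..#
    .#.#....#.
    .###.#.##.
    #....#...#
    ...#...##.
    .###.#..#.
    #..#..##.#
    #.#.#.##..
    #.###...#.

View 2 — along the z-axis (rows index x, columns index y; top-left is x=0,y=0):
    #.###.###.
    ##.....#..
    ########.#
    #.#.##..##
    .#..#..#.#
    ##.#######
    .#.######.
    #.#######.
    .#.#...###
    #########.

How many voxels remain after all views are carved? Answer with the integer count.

|visual hull| = 297

start: 10×10×10 = 1000 voxels
  1. axis=0 (YZ plane), |mask|=44  ⇒  voxels=440
  2. axis=2 (XY plane), |mask|=67  ⇒  voxels=297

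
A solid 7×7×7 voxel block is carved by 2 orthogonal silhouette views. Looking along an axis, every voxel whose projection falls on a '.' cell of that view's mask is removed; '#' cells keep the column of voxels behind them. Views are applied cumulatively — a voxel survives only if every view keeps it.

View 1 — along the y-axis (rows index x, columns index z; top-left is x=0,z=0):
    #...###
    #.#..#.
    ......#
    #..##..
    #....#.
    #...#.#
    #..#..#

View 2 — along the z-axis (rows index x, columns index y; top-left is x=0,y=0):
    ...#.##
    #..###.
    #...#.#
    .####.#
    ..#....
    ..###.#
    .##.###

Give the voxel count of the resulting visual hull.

71 voxels

full grid |V| = 343
  1. axis=1 (XZ plane), |mask|=19  ⇒  voxels=133
  2. axis=2 (XY plane), |mask|=25  ⇒  voxels=71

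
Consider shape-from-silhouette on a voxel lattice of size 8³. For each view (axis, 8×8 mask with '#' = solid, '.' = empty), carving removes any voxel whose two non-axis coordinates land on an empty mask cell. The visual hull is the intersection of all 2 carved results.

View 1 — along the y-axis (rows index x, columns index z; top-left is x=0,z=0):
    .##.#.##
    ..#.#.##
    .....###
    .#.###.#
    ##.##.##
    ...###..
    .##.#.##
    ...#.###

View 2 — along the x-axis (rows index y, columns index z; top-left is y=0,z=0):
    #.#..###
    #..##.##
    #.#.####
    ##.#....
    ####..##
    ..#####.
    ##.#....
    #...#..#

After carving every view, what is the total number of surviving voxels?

|visual hull| = 152

before carving: 512 voxels (8×8×8)
carve view 1 (along y, XZ-mask fill 35/64): 280 voxels remain
carve view 2 (along x, YZ-mask fill 36/64): 152 voxels remain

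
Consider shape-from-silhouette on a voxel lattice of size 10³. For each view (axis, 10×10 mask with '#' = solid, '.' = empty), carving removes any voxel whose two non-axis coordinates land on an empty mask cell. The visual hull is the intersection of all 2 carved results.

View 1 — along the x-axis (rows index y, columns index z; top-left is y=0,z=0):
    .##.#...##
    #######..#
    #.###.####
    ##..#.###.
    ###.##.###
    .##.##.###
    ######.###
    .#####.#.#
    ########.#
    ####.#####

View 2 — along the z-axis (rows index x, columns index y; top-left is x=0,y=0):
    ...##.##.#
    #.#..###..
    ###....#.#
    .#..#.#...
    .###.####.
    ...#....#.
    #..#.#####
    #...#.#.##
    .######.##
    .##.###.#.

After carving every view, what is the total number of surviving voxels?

before carving: 1000 voxels (10×10×10)
step 1: project along x, AND mask (76/100) → |grid| = 760
step 2: project along z, AND mask (53/100) → |grid| = 411

|visual hull| = 411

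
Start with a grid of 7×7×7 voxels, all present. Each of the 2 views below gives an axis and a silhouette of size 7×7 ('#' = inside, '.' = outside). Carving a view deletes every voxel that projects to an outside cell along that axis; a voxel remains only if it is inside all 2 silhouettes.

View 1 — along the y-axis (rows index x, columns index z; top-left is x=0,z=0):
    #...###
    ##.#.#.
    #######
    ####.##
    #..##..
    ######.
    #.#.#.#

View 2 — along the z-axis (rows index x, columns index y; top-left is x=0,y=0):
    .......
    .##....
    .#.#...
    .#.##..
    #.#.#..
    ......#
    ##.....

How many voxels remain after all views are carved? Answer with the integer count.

|visual hull| = 63

initial block: 7^3 = 343
after view 1 [y-axis, 34 of 49 cells solid] → remaining = 238
after view 2 [z-axis, 13 of 49 cells solid] → remaining = 63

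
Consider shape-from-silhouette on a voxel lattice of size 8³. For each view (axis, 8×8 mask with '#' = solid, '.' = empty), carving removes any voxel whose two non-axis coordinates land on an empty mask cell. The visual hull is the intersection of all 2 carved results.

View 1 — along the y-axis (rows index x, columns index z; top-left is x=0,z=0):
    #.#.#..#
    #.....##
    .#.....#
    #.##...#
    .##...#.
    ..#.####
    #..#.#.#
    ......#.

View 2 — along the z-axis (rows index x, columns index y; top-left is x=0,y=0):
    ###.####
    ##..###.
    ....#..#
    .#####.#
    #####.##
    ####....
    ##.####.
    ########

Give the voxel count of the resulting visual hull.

full grid |V| = 512
after view 1 [y-axis, 26 of 64 cells solid] → remaining = 208
after view 2 [z-axis, 45 of 64 cells solid] → remaining = 144

remaining voxels: 144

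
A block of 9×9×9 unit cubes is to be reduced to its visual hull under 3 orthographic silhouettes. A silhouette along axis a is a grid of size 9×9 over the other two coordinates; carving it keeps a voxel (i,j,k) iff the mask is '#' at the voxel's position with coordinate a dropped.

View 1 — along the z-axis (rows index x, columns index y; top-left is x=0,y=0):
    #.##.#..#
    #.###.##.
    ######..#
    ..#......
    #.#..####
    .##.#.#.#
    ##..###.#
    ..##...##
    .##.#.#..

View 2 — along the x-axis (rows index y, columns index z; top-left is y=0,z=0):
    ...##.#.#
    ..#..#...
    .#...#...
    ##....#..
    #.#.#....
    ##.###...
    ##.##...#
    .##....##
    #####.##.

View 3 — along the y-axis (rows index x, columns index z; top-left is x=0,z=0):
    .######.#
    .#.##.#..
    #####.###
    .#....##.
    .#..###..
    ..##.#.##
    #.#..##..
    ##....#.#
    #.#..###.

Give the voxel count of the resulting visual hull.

full grid |V| = 729
step 1: project along z, AND mask (44/81) → |grid| = 396
step 2: project along x, AND mask (35/81) → |grid| = 170
step 3: project along y, AND mask (44/81) → |grid| = 100

remaining voxels: 100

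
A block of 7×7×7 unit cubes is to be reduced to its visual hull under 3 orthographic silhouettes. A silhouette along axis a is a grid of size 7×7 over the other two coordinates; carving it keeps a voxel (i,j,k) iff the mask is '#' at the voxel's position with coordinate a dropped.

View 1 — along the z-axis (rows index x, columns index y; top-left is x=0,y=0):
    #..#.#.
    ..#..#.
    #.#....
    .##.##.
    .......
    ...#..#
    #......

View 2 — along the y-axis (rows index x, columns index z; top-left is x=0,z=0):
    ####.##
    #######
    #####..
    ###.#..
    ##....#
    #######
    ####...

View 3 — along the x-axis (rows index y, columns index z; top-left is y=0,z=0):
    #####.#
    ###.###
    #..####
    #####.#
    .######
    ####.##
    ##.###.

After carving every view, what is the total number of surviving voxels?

full grid |V| = 343
after view 1 [z-axis, 14 of 49 cells solid] → remaining = 98
after view 2 [y-axis, 36 of 49 cells solid] → remaining = 76
after view 3 [x-axis, 40 of 49 cells solid] → remaining = 62

62 voxels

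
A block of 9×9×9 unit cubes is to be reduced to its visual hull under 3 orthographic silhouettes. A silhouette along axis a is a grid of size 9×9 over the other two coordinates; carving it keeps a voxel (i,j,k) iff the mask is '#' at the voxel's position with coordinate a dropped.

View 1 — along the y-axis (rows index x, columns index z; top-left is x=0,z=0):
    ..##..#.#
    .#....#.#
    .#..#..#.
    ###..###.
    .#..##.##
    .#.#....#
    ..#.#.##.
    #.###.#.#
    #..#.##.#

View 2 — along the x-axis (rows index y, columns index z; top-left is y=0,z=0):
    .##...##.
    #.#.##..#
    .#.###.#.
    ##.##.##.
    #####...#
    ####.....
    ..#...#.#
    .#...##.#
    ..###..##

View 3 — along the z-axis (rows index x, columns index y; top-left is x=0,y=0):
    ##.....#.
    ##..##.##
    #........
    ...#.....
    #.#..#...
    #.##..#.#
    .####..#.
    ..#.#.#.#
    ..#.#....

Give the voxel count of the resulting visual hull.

start: 9×9×9 = 729 voxels
[1] y-view keeps 39 columns → grid now 351
[2] x-view keeps 42 columns → grid now 185
[3] z-view keeps 30 columns → grid now 66

voxel count = 66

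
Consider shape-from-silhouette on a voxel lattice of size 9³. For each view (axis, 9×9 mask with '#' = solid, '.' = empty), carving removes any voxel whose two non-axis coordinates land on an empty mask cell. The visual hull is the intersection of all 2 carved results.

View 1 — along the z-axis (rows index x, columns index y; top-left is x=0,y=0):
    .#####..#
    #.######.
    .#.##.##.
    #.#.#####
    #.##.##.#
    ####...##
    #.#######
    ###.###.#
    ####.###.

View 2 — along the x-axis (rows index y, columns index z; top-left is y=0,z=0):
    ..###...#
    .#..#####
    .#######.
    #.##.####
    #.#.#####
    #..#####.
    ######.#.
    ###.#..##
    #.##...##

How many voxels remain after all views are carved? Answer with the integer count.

initial block: 9^3 = 729
[1] z-view keeps 59 columns → grid now 531
[2] x-view keeps 55 columns → grid now 362

|visual hull| = 362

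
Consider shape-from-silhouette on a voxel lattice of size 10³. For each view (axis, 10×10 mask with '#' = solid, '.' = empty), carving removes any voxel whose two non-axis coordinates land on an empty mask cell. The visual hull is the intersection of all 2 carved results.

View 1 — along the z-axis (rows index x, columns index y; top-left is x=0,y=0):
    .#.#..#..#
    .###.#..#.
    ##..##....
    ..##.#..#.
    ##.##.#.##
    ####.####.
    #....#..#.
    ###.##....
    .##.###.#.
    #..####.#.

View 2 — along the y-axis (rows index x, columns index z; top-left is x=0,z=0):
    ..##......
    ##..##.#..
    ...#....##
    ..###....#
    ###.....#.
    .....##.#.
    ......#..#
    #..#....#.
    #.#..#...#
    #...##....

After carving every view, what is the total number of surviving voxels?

before carving: 1000 voxels (10×10×10)
carve view 1 (along z, XY-mask fill 52/100): 520 voxels remain
carve view 2 (along y, XZ-mask fill 33/100): 176 voxels remain

remaining voxels: 176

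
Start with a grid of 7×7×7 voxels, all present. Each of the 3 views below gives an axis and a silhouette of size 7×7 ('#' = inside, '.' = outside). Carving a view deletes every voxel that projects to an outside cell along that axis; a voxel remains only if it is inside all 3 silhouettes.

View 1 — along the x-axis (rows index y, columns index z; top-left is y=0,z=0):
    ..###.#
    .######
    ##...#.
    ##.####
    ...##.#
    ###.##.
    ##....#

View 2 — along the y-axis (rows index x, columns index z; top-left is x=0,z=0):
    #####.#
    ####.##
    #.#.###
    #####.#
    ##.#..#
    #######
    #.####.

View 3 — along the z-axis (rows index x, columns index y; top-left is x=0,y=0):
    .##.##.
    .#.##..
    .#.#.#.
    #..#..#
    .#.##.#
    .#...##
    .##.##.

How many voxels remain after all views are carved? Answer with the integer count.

before carving: 343 voxels (7×7×7)
step 1: project along x, AND mask (30/49) → |grid| = 210
step 2: project along y, AND mask (39/49) → |grid| = 166
step 3: project along z, AND mask (24/49) → |grid| = 88

voxel count = 88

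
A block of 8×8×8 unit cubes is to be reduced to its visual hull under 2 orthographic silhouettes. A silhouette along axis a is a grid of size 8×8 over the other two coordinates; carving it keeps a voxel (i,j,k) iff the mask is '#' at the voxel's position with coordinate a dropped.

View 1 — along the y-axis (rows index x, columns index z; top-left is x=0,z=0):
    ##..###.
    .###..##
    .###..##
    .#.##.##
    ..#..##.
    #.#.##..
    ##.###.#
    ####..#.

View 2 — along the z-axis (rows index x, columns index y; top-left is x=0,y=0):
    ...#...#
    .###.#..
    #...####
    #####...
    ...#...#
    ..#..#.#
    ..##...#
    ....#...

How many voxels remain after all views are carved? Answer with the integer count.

121 voxels

full grid |V| = 512
carve view 1 (along y, XZ-mask fill 38/64): 304 voxels remain
carve view 2 (along z, XY-mask fill 25/64): 121 voxels remain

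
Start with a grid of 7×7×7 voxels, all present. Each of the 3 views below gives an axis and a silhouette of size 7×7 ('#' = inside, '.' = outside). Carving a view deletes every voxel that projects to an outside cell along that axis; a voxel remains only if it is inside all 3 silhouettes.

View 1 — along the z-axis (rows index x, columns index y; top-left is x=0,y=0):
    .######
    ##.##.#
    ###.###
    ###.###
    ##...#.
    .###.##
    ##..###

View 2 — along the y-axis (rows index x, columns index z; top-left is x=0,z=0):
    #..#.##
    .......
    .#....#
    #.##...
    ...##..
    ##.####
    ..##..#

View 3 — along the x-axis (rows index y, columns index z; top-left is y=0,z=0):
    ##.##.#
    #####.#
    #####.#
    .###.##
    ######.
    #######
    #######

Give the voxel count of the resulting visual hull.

remaining voxels: 93

full grid |V| = 343
  1. axis=2 (XY plane), |mask|=36  ⇒  voxels=252
  2. axis=1 (XZ plane), |mask|=20  ⇒  voxels=105
  3. axis=0 (YZ plane), |mask|=42  ⇒  voxels=93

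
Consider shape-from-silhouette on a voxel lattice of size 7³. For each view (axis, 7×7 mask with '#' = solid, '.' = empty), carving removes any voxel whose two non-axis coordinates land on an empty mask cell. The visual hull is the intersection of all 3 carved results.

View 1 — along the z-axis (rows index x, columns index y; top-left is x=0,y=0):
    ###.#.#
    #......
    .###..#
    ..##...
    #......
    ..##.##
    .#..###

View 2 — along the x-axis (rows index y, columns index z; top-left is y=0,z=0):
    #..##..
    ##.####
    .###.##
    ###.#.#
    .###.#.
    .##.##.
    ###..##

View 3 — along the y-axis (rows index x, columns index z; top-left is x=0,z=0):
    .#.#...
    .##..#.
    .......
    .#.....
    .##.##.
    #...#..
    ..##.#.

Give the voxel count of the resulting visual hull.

initial block: 7^3 = 343
step 1: project along z, AND mask (21/49) → |grid| = 147
step 2: project along x, AND mask (32/49) → |grid| = 98
step 3: project along y, AND mask (15/49) → |grid| = 24

remaining voxels: 24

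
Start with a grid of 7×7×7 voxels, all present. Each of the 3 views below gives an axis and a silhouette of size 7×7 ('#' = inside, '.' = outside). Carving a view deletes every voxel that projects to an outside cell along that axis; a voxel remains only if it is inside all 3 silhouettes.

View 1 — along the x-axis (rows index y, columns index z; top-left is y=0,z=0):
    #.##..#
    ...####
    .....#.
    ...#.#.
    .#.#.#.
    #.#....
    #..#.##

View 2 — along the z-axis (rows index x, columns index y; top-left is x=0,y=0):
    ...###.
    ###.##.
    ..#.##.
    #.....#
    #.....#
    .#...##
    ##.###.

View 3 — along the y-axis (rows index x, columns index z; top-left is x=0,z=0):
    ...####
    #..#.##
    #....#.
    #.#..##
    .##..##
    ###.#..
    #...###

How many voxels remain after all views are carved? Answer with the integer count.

voxel count = 39

start: 7×7×7 = 343 voxels
V1 x: intersect with YZ mask (20 set) -- 140 left
V2 z: intersect with XY mask (23 set) -- 68 left
V3 y: intersect with XZ mask (26 set) -- 39 left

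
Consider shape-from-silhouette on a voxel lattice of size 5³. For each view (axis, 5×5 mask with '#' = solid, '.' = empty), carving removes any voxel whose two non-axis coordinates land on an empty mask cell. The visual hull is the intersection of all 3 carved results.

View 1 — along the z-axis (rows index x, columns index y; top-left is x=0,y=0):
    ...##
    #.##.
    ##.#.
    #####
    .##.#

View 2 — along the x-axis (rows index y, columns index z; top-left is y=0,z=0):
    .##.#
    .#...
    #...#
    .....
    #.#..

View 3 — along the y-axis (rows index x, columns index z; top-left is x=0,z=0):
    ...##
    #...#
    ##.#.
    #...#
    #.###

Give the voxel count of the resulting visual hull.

voxel count = 13

before carving: 125 voxels (5×5×5)
[1] z-view keeps 16 columns → grid now 80
[2] x-view keeps 8 columns → grid now 24
[3] y-view keeps 13 columns → grid now 13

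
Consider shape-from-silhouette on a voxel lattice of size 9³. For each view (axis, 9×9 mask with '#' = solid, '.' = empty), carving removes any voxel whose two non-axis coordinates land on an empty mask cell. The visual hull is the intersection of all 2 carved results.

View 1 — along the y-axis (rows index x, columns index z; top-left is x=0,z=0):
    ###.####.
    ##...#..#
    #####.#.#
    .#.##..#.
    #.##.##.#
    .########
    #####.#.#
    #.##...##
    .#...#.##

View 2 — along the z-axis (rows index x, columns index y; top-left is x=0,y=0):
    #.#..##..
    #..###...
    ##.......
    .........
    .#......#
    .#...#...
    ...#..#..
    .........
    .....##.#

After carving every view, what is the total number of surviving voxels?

remaining voxels: 112

initial block: 9^3 = 729
[1] y-view keeps 52 columns → grid now 468
[2] z-view keeps 19 columns → grid now 112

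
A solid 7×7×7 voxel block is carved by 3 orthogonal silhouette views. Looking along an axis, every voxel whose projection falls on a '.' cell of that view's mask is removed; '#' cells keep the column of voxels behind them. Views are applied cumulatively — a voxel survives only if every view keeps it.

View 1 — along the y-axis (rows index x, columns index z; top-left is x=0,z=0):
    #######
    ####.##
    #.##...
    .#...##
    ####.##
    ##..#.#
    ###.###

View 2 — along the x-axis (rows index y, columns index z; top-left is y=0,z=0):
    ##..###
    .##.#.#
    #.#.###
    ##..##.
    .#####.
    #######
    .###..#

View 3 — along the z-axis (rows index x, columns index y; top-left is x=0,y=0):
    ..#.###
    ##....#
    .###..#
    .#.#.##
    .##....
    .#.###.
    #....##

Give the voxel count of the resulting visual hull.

voxel count = 80

full grid |V| = 343
step 1: project along y, AND mask (35/49) → |grid| = 245
step 2: project along x, AND mask (34/49) → |grid| = 170
step 3: project along z, AND mask (24/49) → |grid| = 80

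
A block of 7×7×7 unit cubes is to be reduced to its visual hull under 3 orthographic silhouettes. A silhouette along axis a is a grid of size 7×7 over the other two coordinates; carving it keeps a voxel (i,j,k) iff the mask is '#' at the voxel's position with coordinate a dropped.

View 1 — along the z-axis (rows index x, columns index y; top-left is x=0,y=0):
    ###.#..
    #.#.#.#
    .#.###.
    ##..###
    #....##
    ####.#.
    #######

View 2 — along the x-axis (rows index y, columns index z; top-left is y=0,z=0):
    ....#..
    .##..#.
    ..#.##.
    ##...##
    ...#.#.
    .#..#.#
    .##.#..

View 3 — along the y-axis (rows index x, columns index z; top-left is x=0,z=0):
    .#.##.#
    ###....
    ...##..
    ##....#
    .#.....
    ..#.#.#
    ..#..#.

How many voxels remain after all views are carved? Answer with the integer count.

before carving: 343 voxels (7×7×7)
  1. axis=2 (XY plane), |mask|=32  ⇒  voxels=224
  2. axis=0 (YZ plane), |mask|=19  ⇒  voxels=82
  3. axis=1 (XZ plane), |mask|=18  ⇒  voxels=29

|visual hull| = 29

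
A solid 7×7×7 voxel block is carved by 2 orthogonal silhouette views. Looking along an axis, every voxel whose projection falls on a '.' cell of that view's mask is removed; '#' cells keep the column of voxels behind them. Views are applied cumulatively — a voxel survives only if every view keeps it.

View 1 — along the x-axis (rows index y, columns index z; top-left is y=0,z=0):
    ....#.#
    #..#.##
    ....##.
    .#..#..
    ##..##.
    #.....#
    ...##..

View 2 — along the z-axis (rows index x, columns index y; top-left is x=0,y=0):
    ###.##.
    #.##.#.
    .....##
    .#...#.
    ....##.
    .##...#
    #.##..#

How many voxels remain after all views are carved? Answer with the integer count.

|visual hull| = 54

before carving: 343 voxels (7×7×7)
after view 1 [x-axis, 18 of 49 cells solid] → remaining = 126
after view 2 [z-axis, 22 of 49 cells solid] → remaining = 54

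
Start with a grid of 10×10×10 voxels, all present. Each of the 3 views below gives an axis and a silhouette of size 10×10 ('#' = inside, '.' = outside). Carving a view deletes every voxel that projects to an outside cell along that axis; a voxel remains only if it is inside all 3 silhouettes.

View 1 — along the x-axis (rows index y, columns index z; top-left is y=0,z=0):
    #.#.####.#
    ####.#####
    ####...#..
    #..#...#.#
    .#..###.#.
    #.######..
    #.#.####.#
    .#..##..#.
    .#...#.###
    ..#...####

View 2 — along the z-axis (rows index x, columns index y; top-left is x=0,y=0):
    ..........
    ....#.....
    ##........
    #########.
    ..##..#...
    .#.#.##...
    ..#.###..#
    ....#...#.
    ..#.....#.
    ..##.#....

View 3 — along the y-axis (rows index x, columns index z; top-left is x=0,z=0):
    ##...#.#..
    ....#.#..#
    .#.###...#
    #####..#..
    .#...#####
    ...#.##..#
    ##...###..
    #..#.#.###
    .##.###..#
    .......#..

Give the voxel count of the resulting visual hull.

initial block: 10^3 = 1000
[1] x-view keeps 58 columns → grid now 580
[2] z-view keeps 31 columns → grid now 182
[3] y-view keeps 46 columns → grid now 91

91 voxels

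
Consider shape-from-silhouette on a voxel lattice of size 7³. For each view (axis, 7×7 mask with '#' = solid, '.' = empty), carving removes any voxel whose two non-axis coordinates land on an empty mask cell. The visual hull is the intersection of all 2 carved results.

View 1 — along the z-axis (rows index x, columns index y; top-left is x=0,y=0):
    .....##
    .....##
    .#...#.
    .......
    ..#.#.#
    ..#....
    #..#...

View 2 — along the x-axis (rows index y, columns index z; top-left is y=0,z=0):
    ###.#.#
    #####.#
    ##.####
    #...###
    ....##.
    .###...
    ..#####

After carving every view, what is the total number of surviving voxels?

start: 7×7×7 = 343 voxels
step 1: project along z, AND mask (12/49) → |grid| = 84
step 2: project along x, AND mask (31/49) → |grid| = 53

|visual hull| = 53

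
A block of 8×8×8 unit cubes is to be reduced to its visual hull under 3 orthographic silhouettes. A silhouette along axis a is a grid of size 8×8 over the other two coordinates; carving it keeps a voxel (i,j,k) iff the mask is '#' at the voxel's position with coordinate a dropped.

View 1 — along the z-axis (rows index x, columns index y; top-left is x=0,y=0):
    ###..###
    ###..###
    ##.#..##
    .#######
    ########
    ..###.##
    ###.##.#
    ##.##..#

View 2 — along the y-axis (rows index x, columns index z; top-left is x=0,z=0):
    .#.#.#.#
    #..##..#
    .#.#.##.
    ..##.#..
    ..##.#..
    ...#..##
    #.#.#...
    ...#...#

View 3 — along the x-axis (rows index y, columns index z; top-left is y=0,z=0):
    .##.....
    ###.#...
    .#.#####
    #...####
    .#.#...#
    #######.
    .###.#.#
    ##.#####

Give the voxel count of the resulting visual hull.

voxel count = 96

initial block: 8^3 = 512
  1. axis=2 (XY plane), |mask|=48  ⇒  voxels=384
  2. axis=1 (XZ plane), |mask|=26  ⇒  voxels=156
  3. axis=0 (YZ plane), |mask|=39  ⇒  voxels=96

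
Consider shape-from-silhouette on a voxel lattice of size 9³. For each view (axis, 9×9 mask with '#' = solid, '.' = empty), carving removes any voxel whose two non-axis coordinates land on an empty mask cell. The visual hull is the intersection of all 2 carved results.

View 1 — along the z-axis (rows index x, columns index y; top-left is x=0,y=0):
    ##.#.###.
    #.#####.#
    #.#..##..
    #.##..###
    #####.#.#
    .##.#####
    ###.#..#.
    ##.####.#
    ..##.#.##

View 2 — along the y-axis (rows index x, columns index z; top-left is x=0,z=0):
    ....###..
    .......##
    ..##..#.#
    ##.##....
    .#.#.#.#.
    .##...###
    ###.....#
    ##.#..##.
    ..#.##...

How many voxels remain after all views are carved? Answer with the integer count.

remaining voxels: 205

start: 9×9×9 = 729 voxels
V1 z: intersect with XY mask (54 set) -- 486 left
V2 y: intersect with XZ mask (34 set) -- 205 left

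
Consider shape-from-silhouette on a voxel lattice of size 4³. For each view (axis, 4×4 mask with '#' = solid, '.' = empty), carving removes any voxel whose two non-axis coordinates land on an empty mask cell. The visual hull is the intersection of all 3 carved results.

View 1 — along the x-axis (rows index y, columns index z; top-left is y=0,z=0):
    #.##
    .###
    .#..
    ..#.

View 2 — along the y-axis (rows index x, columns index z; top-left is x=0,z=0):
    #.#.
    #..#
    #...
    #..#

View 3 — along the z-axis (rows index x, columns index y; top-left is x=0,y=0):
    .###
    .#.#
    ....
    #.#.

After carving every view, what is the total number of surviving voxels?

before carving: 64 voxels (4×4×4)
carve view 1 (along x, YZ-mask fill 8/16): 32 voxels remain
carve view 2 (along y, XZ-mask fill 7/16): 11 voxels remain
carve view 3 (along z, XY-mask fill 7/16): 5 voxels remain

remaining voxels: 5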